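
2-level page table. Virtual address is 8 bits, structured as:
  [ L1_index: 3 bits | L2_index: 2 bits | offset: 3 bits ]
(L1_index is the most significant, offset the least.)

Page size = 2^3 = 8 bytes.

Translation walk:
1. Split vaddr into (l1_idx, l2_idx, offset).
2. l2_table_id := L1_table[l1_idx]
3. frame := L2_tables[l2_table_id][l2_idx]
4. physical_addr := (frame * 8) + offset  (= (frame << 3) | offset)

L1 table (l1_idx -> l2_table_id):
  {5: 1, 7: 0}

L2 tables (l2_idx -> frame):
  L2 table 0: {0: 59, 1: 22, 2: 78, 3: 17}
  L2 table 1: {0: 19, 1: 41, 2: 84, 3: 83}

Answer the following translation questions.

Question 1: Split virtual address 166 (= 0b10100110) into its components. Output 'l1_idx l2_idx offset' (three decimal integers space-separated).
vaddr = 166 = 0b10100110
  top 3 bits -> l1_idx = 5
  next 2 bits -> l2_idx = 0
  bottom 3 bits -> offset = 6

Answer: 5 0 6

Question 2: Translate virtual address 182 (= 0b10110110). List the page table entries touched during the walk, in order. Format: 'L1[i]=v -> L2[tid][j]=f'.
Answer: L1[5]=1 -> L2[1][2]=84

Derivation:
vaddr = 182 = 0b10110110
Split: l1_idx=5, l2_idx=2, offset=6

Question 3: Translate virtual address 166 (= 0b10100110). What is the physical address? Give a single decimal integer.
Answer: 158

Derivation:
vaddr = 166 = 0b10100110
Split: l1_idx=5, l2_idx=0, offset=6
L1[5] = 1
L2[1][0] = 19
paddr = 19 * 8 + 6 = 158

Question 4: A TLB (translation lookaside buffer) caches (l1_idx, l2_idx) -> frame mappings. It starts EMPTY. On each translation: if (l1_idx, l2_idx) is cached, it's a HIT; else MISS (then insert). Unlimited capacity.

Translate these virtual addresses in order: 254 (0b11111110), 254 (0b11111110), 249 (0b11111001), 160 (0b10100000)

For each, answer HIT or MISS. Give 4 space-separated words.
Answer: MISS HIT HIT MISS

Derivation:
vaddr=254: (7,3) not in TLB -> MISS, insert
vaddr=254: (7,3) in TLB -> HIT
vaddr=249: (7,3) in TLB -> HIT
vaddr=160: (5,0) not in TLB -> MISS, insert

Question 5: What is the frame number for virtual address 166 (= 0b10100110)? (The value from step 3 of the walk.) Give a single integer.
Answer: 19

Derivation:
vaddr = 166: l1_idx=5, l2_idx=0
L1[5] = 1; L2[1][0] = 19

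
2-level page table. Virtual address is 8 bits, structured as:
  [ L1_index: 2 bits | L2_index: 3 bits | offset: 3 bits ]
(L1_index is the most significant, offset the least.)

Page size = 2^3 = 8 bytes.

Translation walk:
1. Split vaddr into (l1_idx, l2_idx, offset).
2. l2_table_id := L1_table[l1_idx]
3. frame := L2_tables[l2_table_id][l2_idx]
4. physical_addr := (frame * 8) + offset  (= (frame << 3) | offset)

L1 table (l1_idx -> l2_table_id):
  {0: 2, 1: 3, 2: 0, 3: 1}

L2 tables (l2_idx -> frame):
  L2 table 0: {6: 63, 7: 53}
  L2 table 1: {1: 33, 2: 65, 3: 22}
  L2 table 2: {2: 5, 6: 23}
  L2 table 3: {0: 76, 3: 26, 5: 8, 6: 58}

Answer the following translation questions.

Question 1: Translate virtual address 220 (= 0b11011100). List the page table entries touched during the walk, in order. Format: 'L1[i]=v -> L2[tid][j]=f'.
Answer: L1[3]=1 -> L2[1][3]=22

Derivation:
vaddr = 220 = 0b11011100
Split: l1_idx=3, l2_idx=3, offset=4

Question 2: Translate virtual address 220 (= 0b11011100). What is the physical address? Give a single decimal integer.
vaddr = 220 = 0b11011100
Split: l1_idx=3, l2_idx=3, offset=4
L1[3] = 1
L2[1][3] = 22
paddr = 22 * 8 + 4 = 180

Answer: 180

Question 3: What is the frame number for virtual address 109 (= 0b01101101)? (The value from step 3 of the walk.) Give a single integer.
vaddr = 109: l1_idx=1, l2_idx=5
L1[1] = 3; L2[3][5] = 8

Answer: 8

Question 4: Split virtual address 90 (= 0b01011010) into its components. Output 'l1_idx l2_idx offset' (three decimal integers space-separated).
Answer: 1 3 2

Derivation:
vaddr = 90 = 0b01011010
  top 2 bits -> l1_idx = 1
  next 3 bits -> l2_idx = 3
  bottom 3 bits -> offset = 2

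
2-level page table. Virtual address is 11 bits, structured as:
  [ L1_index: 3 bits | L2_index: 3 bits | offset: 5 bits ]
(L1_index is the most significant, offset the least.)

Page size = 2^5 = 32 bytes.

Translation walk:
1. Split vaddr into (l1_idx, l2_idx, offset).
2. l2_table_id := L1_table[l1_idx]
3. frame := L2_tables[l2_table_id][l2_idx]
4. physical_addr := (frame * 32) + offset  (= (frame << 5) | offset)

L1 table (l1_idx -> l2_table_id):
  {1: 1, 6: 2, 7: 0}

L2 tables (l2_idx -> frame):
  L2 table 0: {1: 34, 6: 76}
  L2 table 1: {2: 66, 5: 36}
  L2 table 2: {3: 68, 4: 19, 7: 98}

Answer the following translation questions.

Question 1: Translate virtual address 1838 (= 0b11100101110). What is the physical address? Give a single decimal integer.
vaddr = 1838 = 0b11100101110
Split: l1_idx=7, l2_idx=1, offset=14
L1[7] = 0
L2[0][1] = 34
paddr = 34 * 32 + 14 = 1102

Answer: 1102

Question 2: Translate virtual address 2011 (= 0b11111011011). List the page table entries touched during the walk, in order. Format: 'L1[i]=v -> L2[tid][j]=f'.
Answer: L1[7]=0 -> L2[0][6]=76

Derivation:
vaddr = 2011 = 0b11111011011
Split: l1_idx=7, l2_idx=6, offset=27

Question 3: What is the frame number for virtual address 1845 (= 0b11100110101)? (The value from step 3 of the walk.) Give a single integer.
vaddr = 1845: l1_idx=7, l2_idx=1
L1[7] = 0; L2[0][1] = 34

Answer: 34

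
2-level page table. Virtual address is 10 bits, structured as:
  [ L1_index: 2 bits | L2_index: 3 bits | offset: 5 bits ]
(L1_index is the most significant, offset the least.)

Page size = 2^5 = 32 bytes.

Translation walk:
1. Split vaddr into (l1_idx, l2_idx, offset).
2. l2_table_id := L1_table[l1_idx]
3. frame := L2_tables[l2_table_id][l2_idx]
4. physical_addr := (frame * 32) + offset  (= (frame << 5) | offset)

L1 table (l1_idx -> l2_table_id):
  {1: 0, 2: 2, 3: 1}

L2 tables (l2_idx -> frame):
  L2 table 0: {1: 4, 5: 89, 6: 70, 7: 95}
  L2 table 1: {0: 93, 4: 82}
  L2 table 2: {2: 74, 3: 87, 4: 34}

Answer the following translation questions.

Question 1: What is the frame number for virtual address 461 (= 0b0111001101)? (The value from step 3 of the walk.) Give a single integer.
vaddr = 461: l1_idx=1, l2_idx=6
L1[1] = 0; L2[0][6] = 70

Answer: 70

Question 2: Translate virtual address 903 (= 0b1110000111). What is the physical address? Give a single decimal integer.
vaddr = 903 = 0b1110000111
Split: l1_idx=3, l2_idx=4, offset=7
L1[3] = 1
L2[1][4] = 82
paddr = 82 * 32 + 7 = 2631

Answer: 2631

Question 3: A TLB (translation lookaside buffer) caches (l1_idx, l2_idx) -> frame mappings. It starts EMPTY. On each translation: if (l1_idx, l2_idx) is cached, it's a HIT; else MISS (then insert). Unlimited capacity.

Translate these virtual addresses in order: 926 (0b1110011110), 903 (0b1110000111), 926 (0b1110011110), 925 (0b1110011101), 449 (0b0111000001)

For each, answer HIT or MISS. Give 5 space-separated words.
Answer: MISS HIT HIT HIT MISS

Derivation:
vaddr=926: (3,4) not in TLB -> MISS, insert
vaddr=903: (3,4) in TLB -> HIT
vaddr=926: (3,4) in TLB -> HIT
vaddr=925: (3,4) in TLB -> HIT
vaddr=449: (1,6) not in TLB -> MISS, insert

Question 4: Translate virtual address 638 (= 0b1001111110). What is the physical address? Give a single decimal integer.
Answer: 2814

Derivation:
vaddr = 638 = 0b1001111110
Split: l1_idx=2, l2_idx=3, offset=30
L1[2] = 2
L2[2][3] = 87
paddr = 87 * 32 + 30 = 2814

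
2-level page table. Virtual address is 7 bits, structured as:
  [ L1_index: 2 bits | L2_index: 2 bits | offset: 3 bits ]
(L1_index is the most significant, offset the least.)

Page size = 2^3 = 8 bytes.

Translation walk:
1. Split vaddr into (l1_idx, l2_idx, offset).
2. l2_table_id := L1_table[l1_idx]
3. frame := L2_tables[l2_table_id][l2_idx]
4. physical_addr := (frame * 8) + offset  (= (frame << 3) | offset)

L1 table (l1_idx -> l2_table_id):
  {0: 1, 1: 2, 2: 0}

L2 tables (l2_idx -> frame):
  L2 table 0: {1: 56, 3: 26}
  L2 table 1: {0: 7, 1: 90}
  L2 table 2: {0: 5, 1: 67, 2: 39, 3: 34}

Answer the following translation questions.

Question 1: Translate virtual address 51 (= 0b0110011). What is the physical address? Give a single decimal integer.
Answer: 315

Derivation:
vaddr = 51 = 0b0110011
Split: l1_idx=1, l2_idx=2, offset=3
L1[1] = 2
L2[2][2] = 39
paddr = 39 * 8 + 3 = 315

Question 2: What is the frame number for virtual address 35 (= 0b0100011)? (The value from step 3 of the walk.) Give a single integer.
vaddr = 35: l1_idx=1, l2_idx=0
L1[1] = 2; L2[2][0] = 5

Answer: 5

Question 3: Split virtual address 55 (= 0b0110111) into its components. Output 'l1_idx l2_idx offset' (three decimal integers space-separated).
Answer: 1 2 7

Derivation:
vaddr = 55 = 0b0110111
  top 2 bits -> l1_idx = 1
  next 2 bits -> l2_idx = 2
  bottom 3 bits -> offset = 7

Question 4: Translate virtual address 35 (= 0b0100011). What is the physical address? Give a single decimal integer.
vaddr = 35 = 0b0100011
Split: l1_idx=1, l2_idx=0, offset=3
L1[1] = 2
L2[2][0] = 5
paddr = 5 * 8 + 3 = 43

Answer: 43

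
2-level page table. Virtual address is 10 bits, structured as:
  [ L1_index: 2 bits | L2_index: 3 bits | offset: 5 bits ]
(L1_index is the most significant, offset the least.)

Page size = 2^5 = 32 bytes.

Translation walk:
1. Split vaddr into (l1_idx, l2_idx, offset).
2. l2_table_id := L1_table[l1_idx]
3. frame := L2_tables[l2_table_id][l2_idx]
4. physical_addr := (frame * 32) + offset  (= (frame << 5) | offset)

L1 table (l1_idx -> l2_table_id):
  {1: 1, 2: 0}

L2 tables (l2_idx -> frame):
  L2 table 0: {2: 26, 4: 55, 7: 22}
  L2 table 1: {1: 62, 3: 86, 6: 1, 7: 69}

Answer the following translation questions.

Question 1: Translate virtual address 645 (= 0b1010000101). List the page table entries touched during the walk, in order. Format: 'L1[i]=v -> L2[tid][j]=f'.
vaddr = 645 = 0b1010000101
Split: l1_idx=2, l2_idx=4, offset=5

Answer: L1[2]=0 -> L2[0][4]=55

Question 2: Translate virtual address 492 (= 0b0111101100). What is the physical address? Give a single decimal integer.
Answer: 2220

Derivation:
vaddr = 492 = 0b0111101100
Split: l1_idx=1, l2_idx=7, offset=12
L1[1] = 1
L2[1][7] = 69
paddr = 69 * 32 + 12 = 2220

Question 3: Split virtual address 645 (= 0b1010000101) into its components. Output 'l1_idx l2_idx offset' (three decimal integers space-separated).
vaddr = 645 = 0b1010000101
  top 2 bits -> l1_idx = 2
  next 3 bits -> l2_idx = 4
  bottom 5 bits -> offset = 5

Answer: 2 4 5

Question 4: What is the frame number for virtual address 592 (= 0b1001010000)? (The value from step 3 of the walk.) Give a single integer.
Answer: 26

Derivation:
vaddr = 592: l1_idx=2, l2_idx=2
L1[2] = 0; L2[0][2] = 26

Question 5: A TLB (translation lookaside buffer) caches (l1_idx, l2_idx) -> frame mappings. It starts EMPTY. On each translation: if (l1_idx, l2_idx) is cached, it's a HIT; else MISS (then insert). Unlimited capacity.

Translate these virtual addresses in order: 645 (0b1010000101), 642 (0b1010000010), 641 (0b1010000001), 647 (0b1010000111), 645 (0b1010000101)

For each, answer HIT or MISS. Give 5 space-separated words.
Answer: MISS HIT HIT HIT HIT

Derivation:
vaddr=645: (2,4) not in TLB -> MISS, insert
vaddr=642: (2,4) in TLB -> HIT
vaddr=641: (2,4) in TLB -> HIT
vaddr=647: (2,4) in TLB -> HIT
vaddr=645: (2,4) in TLB -> HIT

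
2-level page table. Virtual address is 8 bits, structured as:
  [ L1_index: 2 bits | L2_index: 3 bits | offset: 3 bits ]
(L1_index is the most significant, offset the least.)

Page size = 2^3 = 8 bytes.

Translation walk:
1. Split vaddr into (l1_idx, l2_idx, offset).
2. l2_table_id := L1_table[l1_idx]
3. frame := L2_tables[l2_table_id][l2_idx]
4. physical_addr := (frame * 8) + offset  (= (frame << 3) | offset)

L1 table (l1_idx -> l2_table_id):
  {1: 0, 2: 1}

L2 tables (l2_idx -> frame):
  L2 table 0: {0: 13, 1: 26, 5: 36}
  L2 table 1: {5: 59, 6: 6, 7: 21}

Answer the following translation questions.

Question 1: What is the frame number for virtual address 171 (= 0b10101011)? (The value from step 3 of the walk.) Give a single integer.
Answer: 59

Derivation:
vaddr = 171: l1_idx=2, l2_idx=5
L1[2] = 1; L2[1][5] = 59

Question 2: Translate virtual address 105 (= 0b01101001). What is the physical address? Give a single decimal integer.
Answer: 289

Derivation:
vaddr = 105 = 0b01101001
Split: l1_idx=1, l2_idx=5, offset=1
L1[1] = 0
L2[0][5] = 36
paddr = 36 * 8 + 1 = 289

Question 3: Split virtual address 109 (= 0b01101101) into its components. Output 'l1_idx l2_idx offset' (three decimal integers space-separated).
Answer: 1 5 5

Derivation:
vaddr = 109 = 0b01101101
  top 2 bits -> l1_idx = 1
  next 3 bits -> l2_idx = 5
  bottom 3 bits -> offset = 5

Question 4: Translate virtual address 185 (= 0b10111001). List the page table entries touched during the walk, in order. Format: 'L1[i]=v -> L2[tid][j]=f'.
Answer: L1[2]=1 -> L2[1][7]=21

Derivation:
vaddr = 185 = 0b10111001
Split: l1_idx=2, l2_idx=7, offset=1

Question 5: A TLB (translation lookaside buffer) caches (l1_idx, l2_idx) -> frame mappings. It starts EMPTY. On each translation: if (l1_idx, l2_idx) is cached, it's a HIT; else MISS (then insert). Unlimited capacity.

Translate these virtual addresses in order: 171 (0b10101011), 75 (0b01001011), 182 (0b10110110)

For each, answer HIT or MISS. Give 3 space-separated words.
vaddr=171: (2,5) not in TLB -> MISS, insert
vaddr=75: (1,1) not in TLB -> MISS, insert
vaddr=182: (2,6) not in TLB -> MISS, insert

Answer: MISS MISS MISS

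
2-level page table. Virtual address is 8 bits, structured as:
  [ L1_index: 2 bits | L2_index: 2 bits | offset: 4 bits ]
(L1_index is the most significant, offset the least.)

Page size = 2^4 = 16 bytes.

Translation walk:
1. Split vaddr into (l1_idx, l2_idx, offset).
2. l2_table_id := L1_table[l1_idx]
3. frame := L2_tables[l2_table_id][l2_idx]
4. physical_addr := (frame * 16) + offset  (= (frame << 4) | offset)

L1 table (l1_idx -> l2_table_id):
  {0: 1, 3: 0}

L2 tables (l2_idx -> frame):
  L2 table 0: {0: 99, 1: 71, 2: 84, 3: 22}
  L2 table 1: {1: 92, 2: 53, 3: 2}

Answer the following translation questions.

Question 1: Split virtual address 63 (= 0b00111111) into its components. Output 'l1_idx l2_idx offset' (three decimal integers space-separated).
vaddr = 63 = 0b00111111
  top 2 bits -> l1_idx = 0
  next 2 bits -> l2_idx = 3
  bottom 4 bits -> offset = 15

Answer: 0 3 15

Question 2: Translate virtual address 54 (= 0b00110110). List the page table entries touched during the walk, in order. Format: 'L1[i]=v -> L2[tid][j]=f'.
Answer: L1[0]=1 -> L2[1][3]=2

Derivation:
vaddr = 54 = 0b00110110
Split: l1_idx=0, l2_idx=3, offset=6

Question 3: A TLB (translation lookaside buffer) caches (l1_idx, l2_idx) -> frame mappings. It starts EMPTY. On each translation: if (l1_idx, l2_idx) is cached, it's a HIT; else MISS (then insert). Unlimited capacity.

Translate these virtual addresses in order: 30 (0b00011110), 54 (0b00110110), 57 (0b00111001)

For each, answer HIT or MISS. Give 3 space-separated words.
vaddr=30: (0,1) not in TLB -> MISS, insert
vaddr=54: (0,3) not in TLB -> MISS, insert
vaddr=57: (0,3) in TLB -> HIT

Answer: MISS MISS HIT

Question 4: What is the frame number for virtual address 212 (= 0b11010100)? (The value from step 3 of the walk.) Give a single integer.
vaddr = 212: l1_idx=3, l2_idx=1
L1[3] = 0; L2[0][1] = 71

Answer: 71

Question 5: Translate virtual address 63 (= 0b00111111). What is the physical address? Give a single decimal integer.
vaddr = 63 = 0b00111111
Split: l1_idx=0, l2_idx=3, offset=15
L1[0] = 1
L2[1][3] = 2
paddr = 2 * 16 + 15 = 47

Answer: 47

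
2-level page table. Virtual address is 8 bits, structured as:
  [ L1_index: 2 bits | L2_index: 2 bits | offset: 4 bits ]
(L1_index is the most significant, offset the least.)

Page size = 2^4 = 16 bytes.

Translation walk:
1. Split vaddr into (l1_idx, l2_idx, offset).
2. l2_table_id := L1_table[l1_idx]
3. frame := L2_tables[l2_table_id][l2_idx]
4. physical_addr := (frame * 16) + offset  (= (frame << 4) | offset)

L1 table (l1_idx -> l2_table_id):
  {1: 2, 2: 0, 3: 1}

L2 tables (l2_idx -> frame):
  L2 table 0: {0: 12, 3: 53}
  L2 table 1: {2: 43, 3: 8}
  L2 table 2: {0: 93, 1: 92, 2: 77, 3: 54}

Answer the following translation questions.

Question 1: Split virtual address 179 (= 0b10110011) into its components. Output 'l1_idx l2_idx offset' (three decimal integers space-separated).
Answer: 2 3 3

Derivation:
vaddr = 179 = 0b10110011
  top 2 bits -> l1_idx = 2
  next 2 bits -> l2_idx = 3
  bottom 4 bits -> offset = 3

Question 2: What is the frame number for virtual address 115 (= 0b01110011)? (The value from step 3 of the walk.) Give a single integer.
vaddr = 115: l1_idx=1, l2_idx=3
L1[1] = 2; L2[2][3] = 54

Answer: 54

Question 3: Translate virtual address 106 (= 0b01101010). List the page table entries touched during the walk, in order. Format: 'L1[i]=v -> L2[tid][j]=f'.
Answer: L1[1]=2 -> L2[2][2]=77

Derivation:
vaddr = 106 = 0b01101010
Split: l1_idx=1, l2_idx=2, offset=10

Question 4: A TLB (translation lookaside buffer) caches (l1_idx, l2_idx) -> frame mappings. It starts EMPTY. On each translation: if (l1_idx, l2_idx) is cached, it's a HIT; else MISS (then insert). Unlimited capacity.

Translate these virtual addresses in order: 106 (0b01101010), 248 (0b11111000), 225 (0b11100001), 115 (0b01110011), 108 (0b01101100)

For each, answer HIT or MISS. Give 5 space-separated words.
vaddr=106: (1,2) not in TLB -> MISS, insert
vaddr=248: (3,3) not in TLB -> MISS, insert
vaddr=225: (3,2) not in TLB -> MISS, insert
vaddr=115: (1,3) not in TLB -> MISS, insert
vaddr=108: (1,2) in TLB -> HIT

Answer: MISS MISS MISS MISS HIT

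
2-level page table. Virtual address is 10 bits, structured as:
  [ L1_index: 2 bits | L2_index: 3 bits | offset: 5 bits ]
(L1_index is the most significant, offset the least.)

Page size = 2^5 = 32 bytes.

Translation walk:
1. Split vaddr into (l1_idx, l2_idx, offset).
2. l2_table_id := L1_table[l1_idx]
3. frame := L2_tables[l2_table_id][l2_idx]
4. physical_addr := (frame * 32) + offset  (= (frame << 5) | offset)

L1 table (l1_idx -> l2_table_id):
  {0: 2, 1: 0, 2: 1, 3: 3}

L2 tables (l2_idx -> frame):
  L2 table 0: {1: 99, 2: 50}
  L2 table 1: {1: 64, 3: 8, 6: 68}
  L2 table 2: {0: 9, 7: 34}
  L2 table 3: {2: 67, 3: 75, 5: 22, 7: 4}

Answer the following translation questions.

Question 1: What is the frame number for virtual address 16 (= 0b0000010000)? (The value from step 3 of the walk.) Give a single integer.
Answer: 9

Derivation:
vaddr = 16: l1_idx=0, l2_idx=0
L1[0] = 2; L2[2][0] = 9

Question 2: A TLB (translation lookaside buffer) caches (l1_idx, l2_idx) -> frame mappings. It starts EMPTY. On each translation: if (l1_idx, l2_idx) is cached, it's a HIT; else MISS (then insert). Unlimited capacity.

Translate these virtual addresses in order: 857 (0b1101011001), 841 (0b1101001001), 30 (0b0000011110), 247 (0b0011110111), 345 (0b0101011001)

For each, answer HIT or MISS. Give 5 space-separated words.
vaddr=857: (3,2) not in TLB -> MISS, insert
vaddr=841: (3,2) in TLB -> HIT
vaddr=30: (0,0) not in TLB -> MISS, insert
vaddr=247: (0,7) not in TLB -> MISS, insert
vaddr=345: (1,2) not in TLB -> MISS, insert

Answer: MISS HIT MISS MISS MISS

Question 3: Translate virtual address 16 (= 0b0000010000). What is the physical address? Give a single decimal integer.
vaddr = 16 = 0b0000010000
Split: l1_idx=0, l2_idx=0, offset=16
L1[0] = 2
L2[2][0] = 9
paddr = 9 * 32 + 16 = 304

Answer: 304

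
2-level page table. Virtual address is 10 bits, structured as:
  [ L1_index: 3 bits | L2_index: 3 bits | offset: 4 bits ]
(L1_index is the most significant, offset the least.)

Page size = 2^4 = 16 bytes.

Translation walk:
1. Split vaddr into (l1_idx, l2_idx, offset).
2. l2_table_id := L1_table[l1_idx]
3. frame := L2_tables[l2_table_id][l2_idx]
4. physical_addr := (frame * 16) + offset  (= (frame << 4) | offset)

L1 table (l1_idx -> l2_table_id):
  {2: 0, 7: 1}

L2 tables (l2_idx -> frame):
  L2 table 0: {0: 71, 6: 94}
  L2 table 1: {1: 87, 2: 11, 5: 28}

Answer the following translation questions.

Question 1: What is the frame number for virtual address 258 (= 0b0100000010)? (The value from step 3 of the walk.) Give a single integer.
Answer: 71

Derivation:
vaddr = 258: l1_idx=2, l2_idx=0
L1[2] = 0; L2[0][0] = 71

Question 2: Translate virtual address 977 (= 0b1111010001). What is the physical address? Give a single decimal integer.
Answer: 449

Derivation:
vaddr = 977 = 0b1111010001
Split: l1_idx=7, l2_idx=5, offset=1
L1[7] = 1
L2[1][5] = 28
paddr = 28 * 16 + 1 = 449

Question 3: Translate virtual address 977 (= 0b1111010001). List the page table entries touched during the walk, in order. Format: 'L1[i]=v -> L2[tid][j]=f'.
Answer: L1[7]=1 -> L2[1][5]=28

Derivation:
vaddr = 977 = 0b1111010001
Split: l1_idx=7, l2_idx=5, offset=1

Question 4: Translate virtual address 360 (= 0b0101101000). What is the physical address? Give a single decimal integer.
vaddr = 360 = 0b0101101000
Split: l1_idx=2, l2_idx=6, offset=8
L1[2] = 0
L2[0][6] = 94
paddr = 94 * 16 + 8 = 1512

Answer: 1512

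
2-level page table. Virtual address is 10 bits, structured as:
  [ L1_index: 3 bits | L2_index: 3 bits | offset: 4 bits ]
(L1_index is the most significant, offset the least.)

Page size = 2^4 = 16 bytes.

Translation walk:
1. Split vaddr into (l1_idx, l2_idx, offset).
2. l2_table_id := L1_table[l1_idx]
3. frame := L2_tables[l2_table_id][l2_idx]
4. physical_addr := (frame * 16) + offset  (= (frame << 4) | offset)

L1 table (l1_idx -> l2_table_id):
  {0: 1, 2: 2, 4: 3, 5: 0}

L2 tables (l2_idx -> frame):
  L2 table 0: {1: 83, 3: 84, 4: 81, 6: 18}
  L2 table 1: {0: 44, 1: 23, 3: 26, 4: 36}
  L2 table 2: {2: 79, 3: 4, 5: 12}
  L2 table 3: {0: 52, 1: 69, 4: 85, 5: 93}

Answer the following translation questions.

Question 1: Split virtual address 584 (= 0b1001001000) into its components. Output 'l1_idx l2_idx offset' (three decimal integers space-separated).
vaddr = 584 = 0b1001001000
  top 3 bits -> l1_idx = 4
  next 3 bits -> l2_idx = 4
  bottom 4 bits -> offset = 8

Answer: 4 4 8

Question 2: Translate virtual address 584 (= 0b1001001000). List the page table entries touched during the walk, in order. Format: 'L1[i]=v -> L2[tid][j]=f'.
vaddr = 584 = 0b1001001000
Split: l1_idx=4, l2_idx=4, offset=8

Answer: L1[4]=3 -> L2[3][4]=85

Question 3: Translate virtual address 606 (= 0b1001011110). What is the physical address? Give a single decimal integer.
vaddr = 606 = 0b1001011110
Split: l1_idx=4, l2_idx=5, offset=14
L1[4] = 3
L2[3][5] = 93
paddr = 93 * 16 + 14 = 1502

Answer: 1502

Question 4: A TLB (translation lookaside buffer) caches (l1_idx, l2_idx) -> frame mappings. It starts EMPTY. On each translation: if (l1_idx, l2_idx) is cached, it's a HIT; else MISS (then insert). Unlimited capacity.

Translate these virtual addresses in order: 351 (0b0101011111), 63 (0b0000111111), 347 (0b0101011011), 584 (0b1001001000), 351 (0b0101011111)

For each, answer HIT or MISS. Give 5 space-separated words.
Answer: MISS MISS HIT MISS HIT

Derivation:
vaddr=351: (2,5) not in TLB -> MISS, insert
vaddr=63: (0,3) not in TLB -> MISS, insert
vaddr=347: (2,5) in TLB -> HIT
vaddr=584: (4,4) not in TLB -> MISS, insert
vaddr=351: (2,5) in TLB -> HIT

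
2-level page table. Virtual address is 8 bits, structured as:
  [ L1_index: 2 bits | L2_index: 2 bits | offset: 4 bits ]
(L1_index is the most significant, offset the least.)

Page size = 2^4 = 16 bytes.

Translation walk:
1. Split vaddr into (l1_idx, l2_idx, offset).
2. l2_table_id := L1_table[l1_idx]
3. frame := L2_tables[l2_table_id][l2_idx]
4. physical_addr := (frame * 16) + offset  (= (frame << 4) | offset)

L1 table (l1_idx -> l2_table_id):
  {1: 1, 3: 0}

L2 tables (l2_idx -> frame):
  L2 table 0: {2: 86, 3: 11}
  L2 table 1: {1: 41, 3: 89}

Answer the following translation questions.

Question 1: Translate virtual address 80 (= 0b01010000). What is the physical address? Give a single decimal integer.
vaddr = 80 = 0b01010000
Split: l1_idx=1, l2_idx=1, offset=0
L1[1] = 1
L2[1][1] = 41
paddr = 41 * 16 + 0 = 656

Answer: 656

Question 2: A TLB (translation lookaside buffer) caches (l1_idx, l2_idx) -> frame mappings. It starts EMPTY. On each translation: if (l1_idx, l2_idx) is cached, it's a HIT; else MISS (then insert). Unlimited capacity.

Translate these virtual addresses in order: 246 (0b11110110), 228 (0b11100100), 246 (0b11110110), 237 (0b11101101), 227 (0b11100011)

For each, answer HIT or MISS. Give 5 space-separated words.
Answer: MISS MISS HIT HIT HIT

Derivation:
vaddr=246: (3,3) not in TLB -> MISS, insert
vaddr=228: (3,2) not in TLB -> MISS, insert
vaddr=246: (3,3) in TLB -> HIT
vaddr=237: (3,2) in TLB -> HIT
vaddr=227: (3,2) in TLB -> HIT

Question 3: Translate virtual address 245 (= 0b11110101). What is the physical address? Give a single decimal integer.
vaddr = 245 = 0b11110101
Split: l1_idx=3, l2_idx=3, offset=5
L1[3] = 0
L2[0][3] = 11
paddr = 11 * 16 + 5 = 181

Answer: 181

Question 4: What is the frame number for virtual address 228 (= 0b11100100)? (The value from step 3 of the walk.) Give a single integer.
Answer: 86

Derivation:
vaddr = 228: l1_idx=3, l2_idx=2
L1[3] = 0; L2[0][2] = 86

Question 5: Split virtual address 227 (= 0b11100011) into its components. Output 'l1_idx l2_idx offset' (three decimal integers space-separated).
vaddr = 227 = 0b11100011
  top 2 bits -> l1_idx = 3
  next 2 bits -> l2_idx = 2
  bottom 4 bits -> offset = 3

Answer: 3 2 3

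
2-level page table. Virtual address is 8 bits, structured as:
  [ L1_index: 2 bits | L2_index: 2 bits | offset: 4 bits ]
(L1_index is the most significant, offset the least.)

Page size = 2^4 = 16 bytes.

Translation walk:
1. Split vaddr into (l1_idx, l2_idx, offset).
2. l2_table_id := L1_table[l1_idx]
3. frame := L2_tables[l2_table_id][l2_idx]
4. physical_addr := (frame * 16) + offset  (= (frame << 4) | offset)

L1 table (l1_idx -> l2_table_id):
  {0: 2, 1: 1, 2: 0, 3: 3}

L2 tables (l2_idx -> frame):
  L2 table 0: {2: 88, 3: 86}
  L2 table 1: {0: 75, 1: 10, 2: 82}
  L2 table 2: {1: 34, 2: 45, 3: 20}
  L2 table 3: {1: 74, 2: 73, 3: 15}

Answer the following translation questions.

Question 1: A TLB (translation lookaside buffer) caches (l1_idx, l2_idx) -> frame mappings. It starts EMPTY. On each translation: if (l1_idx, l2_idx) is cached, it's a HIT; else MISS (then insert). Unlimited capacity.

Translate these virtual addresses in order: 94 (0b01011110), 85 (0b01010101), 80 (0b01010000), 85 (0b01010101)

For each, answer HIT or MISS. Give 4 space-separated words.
Answer: MISS HIT HIT HIT

Derivation:
vaddr=94: (1,1) not in TLB -> MISS, insert
vaddr=85: (1,1) in TLB -> HIT
vaddr=80: (1,1) in TLB -> HIT
vaddr=85: (1,1) in TLB -> HIT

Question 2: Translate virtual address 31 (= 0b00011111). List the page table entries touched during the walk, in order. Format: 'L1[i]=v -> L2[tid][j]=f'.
Answer: L1[0]=2 -> L2[2][1]=34

Derivation:
vaddr = 31 = 0b00011111
Split: l1_idx=0, l2_idx=1, offset=15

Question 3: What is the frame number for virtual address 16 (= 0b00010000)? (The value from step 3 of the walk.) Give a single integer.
Answer: 34

Derivation:
vaddr = 16: l1_idx=0, l2_idx=1
L1[0] = 2; L2[2][1] = 34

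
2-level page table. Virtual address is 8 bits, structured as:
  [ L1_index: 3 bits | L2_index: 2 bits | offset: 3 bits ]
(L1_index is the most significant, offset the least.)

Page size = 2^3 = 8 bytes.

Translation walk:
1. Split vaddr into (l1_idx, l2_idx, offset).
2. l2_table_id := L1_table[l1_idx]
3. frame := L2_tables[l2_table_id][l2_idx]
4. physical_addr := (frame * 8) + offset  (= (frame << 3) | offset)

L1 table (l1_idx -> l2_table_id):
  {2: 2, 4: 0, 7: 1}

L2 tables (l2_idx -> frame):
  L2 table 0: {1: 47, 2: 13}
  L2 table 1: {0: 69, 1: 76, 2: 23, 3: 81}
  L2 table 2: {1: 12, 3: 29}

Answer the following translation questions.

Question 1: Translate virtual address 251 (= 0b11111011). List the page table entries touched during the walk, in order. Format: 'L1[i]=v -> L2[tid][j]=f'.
vaddr = 251 = 0b11111011
Split: l1_idx=7, l2_idx=3, offset=3

Answer: L1[7]=1 -> L2[1][3]=81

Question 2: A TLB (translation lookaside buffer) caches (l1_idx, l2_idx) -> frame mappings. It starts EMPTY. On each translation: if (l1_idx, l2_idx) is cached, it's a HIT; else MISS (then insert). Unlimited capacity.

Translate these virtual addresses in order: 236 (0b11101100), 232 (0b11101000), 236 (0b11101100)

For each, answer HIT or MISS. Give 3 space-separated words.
vaddr=236: (7,1) not in TLB -> MISS, insert
vaddr=232: (7,1) in TLB -> HIT
vaddr=236: (7,1) in TLB -> HIT

Answer: MISS HIT HIT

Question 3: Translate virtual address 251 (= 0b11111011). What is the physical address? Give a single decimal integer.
Answer: 651

Derivation:
vaddr = 251 = 0b11111011
Split: l1_idx=7, l2_idx=3, offset=3
L1[7] = 1
L2[1][3] = 81
paddr = 81 * 8 + 3 = 651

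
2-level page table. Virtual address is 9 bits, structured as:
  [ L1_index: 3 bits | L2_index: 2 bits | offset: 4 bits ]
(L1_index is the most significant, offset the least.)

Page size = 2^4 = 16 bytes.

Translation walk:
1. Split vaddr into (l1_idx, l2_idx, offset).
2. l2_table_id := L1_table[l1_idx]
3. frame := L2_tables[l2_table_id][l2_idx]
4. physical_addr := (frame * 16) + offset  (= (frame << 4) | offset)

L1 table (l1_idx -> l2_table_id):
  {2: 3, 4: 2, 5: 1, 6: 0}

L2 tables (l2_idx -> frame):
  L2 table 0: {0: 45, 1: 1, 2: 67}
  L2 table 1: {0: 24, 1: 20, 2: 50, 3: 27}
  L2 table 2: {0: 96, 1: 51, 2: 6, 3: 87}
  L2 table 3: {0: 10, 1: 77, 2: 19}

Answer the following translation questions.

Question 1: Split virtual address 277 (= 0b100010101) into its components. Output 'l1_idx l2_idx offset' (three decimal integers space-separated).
Answer: 4 1 5

Derivation:
vaddr = 277 = 0b100010101
  top 3 bits -> l1_idx = 4
  next 2 bits -> l2_idx = 1
  bottom 4 bits -> offset = 5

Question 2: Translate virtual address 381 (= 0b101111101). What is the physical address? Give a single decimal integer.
vaddr = 381 = 0b101111101
Split: l1_idx=5, l2_idx=3, offset=13
L1[5] = 1
L2[1][3] = 27
paddr = 27 * 16 + 13 = 445

Answer: 445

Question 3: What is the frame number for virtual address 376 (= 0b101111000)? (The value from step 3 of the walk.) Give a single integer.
vaddr = 376: l1_idx=5, l2_idx=3
L1[5] = 1; L2[1][3] = 27

Answer: 27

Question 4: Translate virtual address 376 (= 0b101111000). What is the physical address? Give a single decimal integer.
Answer: 440

Derivation:
vaddr = 376 = 0b101111000
Split: l1_idx=5, l2_idx=3, offset=8
L1[5] = 1
L2[1][3] = 27
paddr = 27 * 16 + 8 = 440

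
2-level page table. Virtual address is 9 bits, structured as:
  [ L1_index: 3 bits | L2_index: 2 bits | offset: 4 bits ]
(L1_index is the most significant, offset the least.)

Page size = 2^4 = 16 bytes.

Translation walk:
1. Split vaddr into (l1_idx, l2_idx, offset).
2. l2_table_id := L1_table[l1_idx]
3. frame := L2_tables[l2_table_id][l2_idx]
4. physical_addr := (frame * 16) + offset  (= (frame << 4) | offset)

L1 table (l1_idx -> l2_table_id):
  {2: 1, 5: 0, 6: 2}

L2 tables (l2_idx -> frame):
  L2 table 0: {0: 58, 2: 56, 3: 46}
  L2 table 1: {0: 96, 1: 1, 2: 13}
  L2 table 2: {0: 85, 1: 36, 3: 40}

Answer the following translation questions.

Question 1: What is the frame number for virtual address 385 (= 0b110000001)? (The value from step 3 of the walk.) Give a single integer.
vaddr = 385: l1_idx=6, l2_idx=0
L1[6] = 2; L2[2][0] = 85

Answer: 85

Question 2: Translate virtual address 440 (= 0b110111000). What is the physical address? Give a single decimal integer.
vaddr = 440 = 0b110111000
Split: l1_idx=6, l2_idx=3, offset=8
L1[6] = 2
L2[2][3] = 40
paddr = 40 * 16 + 8 = 648

Answer: 648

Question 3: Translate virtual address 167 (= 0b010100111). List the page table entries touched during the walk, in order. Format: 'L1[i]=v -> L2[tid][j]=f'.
Answer: L1[2]=1 -> L2[1][2]=13

Derivation:
vaddr = 167 = 0b010100111
Split: l1_idx=2, l2_idx=2, offset=7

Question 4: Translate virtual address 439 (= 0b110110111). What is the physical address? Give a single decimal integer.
Answer: 647

Derivation:
vaddr = 439 = 0b110110111
Split: l1_idx=6, l2_idx=3, offset=7
L1[6] = 2
L2[2][3] = 40
paddr = 40 * 16 + 7 = 647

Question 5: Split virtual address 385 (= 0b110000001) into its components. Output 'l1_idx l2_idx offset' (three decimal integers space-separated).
Answer: 6 0 1

Derivation:
vaddr = 385 = 0b110000001
  top 3 bits -> l1_idx = 6
  next 2 bits -> l2_idx = 0
  bottom 4 bits -> offset = 1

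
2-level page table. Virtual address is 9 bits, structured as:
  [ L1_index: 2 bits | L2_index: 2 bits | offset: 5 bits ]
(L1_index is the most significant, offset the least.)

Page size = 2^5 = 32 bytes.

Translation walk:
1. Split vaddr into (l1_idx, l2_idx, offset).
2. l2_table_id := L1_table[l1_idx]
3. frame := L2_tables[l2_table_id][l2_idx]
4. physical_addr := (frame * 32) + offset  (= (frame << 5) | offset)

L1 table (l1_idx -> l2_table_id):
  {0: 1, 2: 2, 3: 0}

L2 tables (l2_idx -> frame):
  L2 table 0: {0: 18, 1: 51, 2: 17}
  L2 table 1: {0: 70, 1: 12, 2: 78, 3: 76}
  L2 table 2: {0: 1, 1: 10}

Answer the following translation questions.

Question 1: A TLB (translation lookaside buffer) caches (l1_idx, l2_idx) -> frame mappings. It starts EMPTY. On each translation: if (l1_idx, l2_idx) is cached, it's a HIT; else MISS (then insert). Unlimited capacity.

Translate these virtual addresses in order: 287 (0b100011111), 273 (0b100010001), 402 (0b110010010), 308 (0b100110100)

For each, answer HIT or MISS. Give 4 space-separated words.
Answer: MISS HIT MISS MISS

Derivation:
vaddr=287: (2,0) not in TLB -> MISS, insert
vaddr=273: (2,0) in TLB -> HIT
vaddr=402: (3,0) not in TLB -> MISS, insert
vaddr=308: (2,1) not in TLB -> MISS, insert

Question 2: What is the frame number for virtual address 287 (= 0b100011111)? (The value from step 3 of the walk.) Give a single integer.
vaddr = 287: l1_idx=2, l2_idx=0
L1[2] = 2; L2[2][0] = 1

Answer: 1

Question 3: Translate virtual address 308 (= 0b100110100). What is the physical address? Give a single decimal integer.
vaddr = 308 = 0b100110100
Split: l1_idx=2, l2_idx=1, offset=20
L1[2] = 2
L2[2][1] = 10
paddr = 10 * 32 + 20 = 340

Answer: 340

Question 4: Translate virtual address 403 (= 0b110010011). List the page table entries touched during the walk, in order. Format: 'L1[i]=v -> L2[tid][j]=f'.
vaddr = 403 = 0b110010011
Split: l1_idx=3, l2_idx=0, offset=19

Answer: L1[3]=0 -> L2[0][0]=18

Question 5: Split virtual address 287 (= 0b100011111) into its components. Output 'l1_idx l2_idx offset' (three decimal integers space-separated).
vaddr = 287 = 0b100011111
  top 2 bits -> l1_idx = 2
  next 2 bits -> l2_idx = 0
  bottom 5 bits -> offset = 31

Answer: 2 0 31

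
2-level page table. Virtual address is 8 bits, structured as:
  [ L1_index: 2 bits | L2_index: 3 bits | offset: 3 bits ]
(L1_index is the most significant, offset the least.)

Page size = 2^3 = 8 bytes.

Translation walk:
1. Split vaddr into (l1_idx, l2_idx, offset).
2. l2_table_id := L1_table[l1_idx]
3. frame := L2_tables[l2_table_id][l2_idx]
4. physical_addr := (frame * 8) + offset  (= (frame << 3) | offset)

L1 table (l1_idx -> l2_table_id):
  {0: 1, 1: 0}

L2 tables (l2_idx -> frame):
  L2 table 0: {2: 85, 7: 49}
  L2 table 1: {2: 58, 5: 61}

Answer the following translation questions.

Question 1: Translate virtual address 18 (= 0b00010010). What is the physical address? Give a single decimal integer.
vaddr = 18 = 0b00010010
Split: l1_idx=0, l2_idx=2, offset=2
L1[0] = 1
L2[1][2] = 58
paddr = 58 * 8 + 2 = 466

Answer: 466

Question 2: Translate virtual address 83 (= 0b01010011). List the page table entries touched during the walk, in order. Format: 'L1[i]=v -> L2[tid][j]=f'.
vaddr = 83 = 0b01010011
Split: l1_idx=1, l2_idx=2, offset=3

Answer: L1[1]=0 -> L2[0][2]=85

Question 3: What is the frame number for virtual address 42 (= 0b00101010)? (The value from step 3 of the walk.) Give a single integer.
Answer: 61

Derivation:
vaddr = 42: l1_idx=0, l2_idx=5
L1[0] = 1; L2[1][5] = 61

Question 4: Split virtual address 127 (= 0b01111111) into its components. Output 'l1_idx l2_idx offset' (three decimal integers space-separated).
Answer: 1 7 7

Derivation:
vaddr = 127 = 0b01111111
  top 2 bits -> l1_idx = 1
  next 3 bits -> l2_idx = 7
  bottom 3 bits -> offset = 7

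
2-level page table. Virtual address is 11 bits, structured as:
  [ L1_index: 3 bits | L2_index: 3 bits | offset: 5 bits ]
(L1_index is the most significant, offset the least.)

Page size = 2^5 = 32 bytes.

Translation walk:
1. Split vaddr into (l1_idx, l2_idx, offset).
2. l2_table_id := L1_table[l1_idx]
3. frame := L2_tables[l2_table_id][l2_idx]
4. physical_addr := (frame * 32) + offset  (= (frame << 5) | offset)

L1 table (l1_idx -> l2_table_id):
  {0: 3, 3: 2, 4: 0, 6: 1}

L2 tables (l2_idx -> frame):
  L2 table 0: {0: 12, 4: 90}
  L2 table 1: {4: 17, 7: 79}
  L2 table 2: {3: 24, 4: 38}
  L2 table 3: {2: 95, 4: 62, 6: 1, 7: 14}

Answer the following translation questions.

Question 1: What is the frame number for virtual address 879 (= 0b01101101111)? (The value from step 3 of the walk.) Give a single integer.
vaddr = 879: l1_idx=3, l2_idx=3
L1[3] = 2; L2[2][3] = 24

Answer: 24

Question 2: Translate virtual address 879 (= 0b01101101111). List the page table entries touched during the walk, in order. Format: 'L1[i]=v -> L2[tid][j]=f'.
vaddr = 879 = 0b01101101111
Split: l1_idx=3, l2_idx=3, offset=15

Answer: L1[3]=2 -> L2[2][3]=24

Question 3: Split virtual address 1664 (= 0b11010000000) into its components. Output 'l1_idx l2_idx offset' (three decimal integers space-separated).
Answer: 6 4 0

Derivation:
vaddr = 1664 = 0b11010000000
  top 3 bits -> l1_idx = 6
  next 3 bits -> l2_idx = 4
  bottom 5 bits -> offset = 0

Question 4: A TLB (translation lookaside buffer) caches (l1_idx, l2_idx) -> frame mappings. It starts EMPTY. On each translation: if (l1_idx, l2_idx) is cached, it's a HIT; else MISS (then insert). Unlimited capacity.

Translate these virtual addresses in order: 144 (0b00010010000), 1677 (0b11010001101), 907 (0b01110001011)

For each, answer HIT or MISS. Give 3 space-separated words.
Answer: MISS MISS MISS

Derivation:
vaddr=144: (0,4) not in TLB -> MISS, insert
vaddr=1677: (6,4) not in TLB -> MISS, insert
vaddr=907: (3,4) not in TLB -> MISS, insert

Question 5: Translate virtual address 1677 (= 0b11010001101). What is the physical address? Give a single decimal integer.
vaddr = 1677 = 0b11010001101
Split: l1_idx=6, l2_idx=4, offset=13
L1[6] = 1
L2[1][4] = 17
paddr = 17 * 32 + 13 = 557

Answer: 557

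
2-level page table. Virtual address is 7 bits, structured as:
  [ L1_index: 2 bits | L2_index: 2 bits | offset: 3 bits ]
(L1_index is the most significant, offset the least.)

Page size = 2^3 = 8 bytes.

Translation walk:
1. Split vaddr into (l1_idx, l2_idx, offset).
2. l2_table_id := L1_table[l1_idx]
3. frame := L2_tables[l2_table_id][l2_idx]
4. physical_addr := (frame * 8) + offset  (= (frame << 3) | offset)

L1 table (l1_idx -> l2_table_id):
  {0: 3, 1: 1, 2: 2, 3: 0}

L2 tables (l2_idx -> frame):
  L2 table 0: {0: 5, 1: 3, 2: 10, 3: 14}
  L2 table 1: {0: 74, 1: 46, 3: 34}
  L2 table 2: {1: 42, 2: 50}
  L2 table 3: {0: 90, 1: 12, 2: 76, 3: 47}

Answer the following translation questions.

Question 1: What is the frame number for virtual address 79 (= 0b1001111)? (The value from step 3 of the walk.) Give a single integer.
vaddr = 79: l1_idx=2, l2_idx=1
L1[2] = 2; L2[2][1] = 42

Answer: 42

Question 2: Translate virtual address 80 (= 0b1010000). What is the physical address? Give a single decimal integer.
Answer: 400

Derivation:
vaddr = 80 = 0b1010000
Split: l1_idx=2, l2_idx=2, offset=0
L1[2] = 2
L2[2][2] = 50
paddr = 50 * 8 + 0 = 400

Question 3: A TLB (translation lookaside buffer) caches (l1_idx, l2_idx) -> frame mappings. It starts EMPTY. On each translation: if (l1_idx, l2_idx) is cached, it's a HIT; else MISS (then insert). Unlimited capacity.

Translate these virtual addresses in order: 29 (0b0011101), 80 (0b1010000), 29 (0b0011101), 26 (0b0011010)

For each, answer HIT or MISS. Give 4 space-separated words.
Answer: MISS MISS HIT HIT

Derivation:
vaddr=29: (0,3) not in TLB -> MISS, insert
vaddr=80: (2,2) not in TLB -> MISS, insert
vaddr=29: (0,3) in TLB -> HIT
vaddr=26: (0,3) in TLB -> HIT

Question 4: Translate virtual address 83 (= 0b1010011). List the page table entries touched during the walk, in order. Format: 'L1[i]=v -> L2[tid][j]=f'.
vaddr = 83 = 0b1010011
Split: l1_idx=2, l2_idx=2, offset=3

Answer: L1[2]=2 -> L2[2][2]=50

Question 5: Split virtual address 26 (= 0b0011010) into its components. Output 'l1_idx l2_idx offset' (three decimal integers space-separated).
Answer: 0 3 2

Derivation:
vaddr = 26 = 0b0011010
  top 2 bits -> l1_idx = 0
  next 2 bits -> l2_idx = 3
  bottom 3 bits -> offset = 2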